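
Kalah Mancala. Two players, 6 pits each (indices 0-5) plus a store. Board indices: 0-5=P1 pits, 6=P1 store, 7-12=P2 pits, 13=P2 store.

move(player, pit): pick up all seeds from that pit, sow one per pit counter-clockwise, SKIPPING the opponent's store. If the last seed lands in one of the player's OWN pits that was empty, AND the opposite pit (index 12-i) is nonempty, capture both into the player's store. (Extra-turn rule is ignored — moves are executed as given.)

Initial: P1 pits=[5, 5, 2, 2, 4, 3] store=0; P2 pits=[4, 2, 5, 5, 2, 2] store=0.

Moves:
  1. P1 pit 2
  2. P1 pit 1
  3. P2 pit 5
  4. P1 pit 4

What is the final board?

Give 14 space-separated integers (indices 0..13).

Move 1: P1 pit2 -> P1=[5,5,0,3,5,3](0) P2=[4,2,5,5,2,2](0)
Move 2: P1 pit1 -> P1=[5,0,1,4,6,4](1) P2=[4,2,5,5,2,2](0)
Move 3: P2 pit5 -> P1=[6,0,1,4,6,4](1) P2=[4,2,5,5,2,0](1)
Move 4: P1 pit4 -> P1=[6,0,1,4,0,5](2) P2=[5,3,6,6,2,0](1)

Answer: 6 0 1 4 0 5 2 5 3 6 6 2 0 1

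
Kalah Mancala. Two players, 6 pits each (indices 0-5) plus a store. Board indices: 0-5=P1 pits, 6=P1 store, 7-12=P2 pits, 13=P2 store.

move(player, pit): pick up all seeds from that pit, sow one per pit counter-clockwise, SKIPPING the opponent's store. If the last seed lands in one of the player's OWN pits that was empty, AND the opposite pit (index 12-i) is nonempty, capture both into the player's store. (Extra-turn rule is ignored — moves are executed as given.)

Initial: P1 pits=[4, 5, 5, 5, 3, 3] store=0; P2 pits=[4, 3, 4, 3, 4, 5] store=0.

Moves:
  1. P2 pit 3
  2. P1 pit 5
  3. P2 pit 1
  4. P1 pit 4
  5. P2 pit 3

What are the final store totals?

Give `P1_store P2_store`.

Answer: 2 1

Derivation:
Move 1: P2 pit3 -> P1=[4,5,5,5,3,3](0) P2=[4,3,4,0,5,6](1)
Move 2: P1 pit5 -> P1=[4,5,5,5,3,0](1) P2=[5,4,4,0,5,6](1)
Move 3: P2 pit1 -> P1=[4,5,5,5,3,0](1) P2=[5,0,5,1,6,7](1)
Move 4: P1 pit4 -> P1=[4,5,5,5,0,1](2) P2=[6,0,5,1,6,7](1)
Move 5: P2 pit3 -> P1=[4,5,5,5,0,1](2) P2=[6,0,5,0,7,7](1)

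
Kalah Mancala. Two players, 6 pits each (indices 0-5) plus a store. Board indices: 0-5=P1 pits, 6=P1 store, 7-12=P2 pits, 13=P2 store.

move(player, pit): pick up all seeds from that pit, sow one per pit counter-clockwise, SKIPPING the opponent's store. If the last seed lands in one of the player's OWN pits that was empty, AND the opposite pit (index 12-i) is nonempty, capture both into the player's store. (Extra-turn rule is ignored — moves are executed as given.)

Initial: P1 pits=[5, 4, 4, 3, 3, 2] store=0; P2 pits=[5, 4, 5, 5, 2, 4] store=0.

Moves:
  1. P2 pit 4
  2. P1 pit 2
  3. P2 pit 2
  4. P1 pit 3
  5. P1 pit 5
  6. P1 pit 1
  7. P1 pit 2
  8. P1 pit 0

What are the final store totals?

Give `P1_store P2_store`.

Move 1: P2 pit4 -> P1=[5,4,4,3,3,2](0) P2=[5,4,5,5,0,5](1)
Move 2: P1 pit2 -> P1=[5,4,0,4,4,3](1) P2=[5,4,5,5,0,5](1)
Move 3: P2 pit2 -> P1=[6,4,0,4,4,3](1) P2=[5,4,0,6,1,6](2)
Move 4: P1 pit3 -> P1=[6,4,0,0,5,4](2) P2=[6,4,0,6,1,6](2)
Move 5: P1 pit5 -> P1=[6,4,0,0,5,0](3) P2=[7,5,1,6,1,6](2)
Move 6: P1 pit1 -> P1=[6,0,1,1,6,0](11) P2=[0,5,1,6,1,6](2)
Move 7: P1 pit2 -> P1=[6,0,0,2,6,0](11) P2=[0,5,1,6,1,6](2)
Move 8: P1 pit0 -> P1=[0,1,1,3,7,1](12) P2=[0,5,1,6,1,6](2)

Answer: 12 2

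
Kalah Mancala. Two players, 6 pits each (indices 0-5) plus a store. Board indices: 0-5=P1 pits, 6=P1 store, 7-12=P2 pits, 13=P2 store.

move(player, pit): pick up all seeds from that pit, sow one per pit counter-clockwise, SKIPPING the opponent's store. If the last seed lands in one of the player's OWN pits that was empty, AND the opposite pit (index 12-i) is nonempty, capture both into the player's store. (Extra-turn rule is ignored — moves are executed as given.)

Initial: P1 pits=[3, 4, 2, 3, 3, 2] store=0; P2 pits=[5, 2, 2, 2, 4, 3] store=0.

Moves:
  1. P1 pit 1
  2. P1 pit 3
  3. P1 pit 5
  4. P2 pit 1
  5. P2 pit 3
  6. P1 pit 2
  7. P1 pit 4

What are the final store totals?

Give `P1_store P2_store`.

Move 1: P1 pit1 -> P1=[3,0,3,4,4,3](0) P2=[5,2,2,2,4,3](0)
Move 2: P1 pit3 -> P1=[3,0,3,0,5,4](1) P2=[6,2,2,2,4,3](0)
Move 3: P1 pit5 -> P1=[3,0,3,0,5,0](2) P2=[7,3,3,2,4,3](0)
Move 4: P2 pit1 -> P1=[3,0,3,0,5,0](2) P2=[7,0,4,3,5,3](0)
Move 5: P2 pit3 -> P1=[3,0,3,0,5,0](2) P2=[7,0,4,0,6,4](1)
Move 6: P1 pit2 -> P1=[3,0,0,1,6,0](10) P2=[0,0,4,0,6,4](1)
Move 7: P1 pit4 -> P1=[3,0,0,1,0,1](11) P2=[1,1,5,1,6,4](1)

Answer: 11 1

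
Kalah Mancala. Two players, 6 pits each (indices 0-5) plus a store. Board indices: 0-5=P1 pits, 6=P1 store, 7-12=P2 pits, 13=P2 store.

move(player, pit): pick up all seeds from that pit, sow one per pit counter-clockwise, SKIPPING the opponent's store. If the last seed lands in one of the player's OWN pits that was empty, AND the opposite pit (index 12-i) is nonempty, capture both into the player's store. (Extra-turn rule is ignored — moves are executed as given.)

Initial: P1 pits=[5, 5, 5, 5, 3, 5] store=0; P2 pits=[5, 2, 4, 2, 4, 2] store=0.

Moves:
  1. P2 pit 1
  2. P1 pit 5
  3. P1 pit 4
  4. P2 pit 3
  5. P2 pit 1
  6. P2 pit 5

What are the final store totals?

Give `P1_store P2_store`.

Move 1: P2 pit1 -> P1=[5,5,5,5,3,5](0) P2=[5,0,5,3,4,2](0)
Move 2: P1 pit5 -> P1=[5,5,5,5,3,0](1) P2=[6,1,6,4,4,2](0)
Move 3: P1 pit4 -> P1=[5,5,5,5,0,1](2) P2=[7,1,6,4,4,2](0)
Move 4: P2 pit3 -> P1=[6,5,5,5,0,1](2) P2=[7,1,6,0,5,3](1)
Move 5: P2 pit1 -> P1=[6,5,5,5,0,1](2) P2=[7,0,7,0,5,3](1)
Move 6: P2 pit5 -> P1=[7,6,5,5,0,1](2) P2=[7,0,7,0,5,0](2)

Answer: 2 2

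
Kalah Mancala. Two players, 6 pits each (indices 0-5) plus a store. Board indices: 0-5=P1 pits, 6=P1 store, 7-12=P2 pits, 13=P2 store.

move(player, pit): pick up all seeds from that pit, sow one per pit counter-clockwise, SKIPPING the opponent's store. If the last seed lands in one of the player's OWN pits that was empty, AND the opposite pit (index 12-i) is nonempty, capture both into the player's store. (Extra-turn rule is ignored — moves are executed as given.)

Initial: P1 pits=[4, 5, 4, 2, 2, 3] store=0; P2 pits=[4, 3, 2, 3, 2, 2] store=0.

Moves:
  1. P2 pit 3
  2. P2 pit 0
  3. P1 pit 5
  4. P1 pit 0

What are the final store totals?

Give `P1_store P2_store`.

Answer: 1 1

Derivation:
Move 1: P2 pit3 -> P1=[4,5,4,2,2,3](0) P2=[4,3,2,0,3,3](1)
Move 2: P2 pit0 -> P1=[4,5,4,2,2,3](0) P2=[0,4,3,1,4,3](1)
Move 3: P1 pit5 -> P1=[4,5,4,2,2,0](1) P2=[1,5,3,1,4,3](1)
Move 4: P1 pit0 -> P1=[0,6,5,3,3,0](1) P2=[1,5,3,1,4,3](1)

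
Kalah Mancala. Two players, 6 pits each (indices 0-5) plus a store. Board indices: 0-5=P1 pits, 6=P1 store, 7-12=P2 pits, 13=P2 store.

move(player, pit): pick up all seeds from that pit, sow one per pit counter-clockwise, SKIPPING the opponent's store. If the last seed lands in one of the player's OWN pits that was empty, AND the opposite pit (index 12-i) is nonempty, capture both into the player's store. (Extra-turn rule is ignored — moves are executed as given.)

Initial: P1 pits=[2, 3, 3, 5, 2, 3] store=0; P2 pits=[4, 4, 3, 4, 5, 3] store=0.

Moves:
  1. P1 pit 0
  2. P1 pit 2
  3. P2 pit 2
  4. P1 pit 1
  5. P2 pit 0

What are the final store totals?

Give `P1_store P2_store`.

Move 1: P1 pit0 -> P1=[0,4,4,5,2,3](0) P2=[4,4,3,4,5,3](0)
Move 2: P1 pit2 -> P1=[0,4,0,6,3,4](1) P2=[4,4,3,4,5,3](0)
Move 3: P2 pit2 -> P1=[0,4,0,6,3,4](1) P2=[4,4,0,5,6,4](0)
Move 4: P1 pit1 -> P1=[0,0,1,7,4,5](1) P2=[4,4,0,5,6,4](0)
Move 5: P2 pit0 -> P1=[0,0,1,7,4,5](1) P2=[0,5,1,6,7,4](0)

Answer: 1 0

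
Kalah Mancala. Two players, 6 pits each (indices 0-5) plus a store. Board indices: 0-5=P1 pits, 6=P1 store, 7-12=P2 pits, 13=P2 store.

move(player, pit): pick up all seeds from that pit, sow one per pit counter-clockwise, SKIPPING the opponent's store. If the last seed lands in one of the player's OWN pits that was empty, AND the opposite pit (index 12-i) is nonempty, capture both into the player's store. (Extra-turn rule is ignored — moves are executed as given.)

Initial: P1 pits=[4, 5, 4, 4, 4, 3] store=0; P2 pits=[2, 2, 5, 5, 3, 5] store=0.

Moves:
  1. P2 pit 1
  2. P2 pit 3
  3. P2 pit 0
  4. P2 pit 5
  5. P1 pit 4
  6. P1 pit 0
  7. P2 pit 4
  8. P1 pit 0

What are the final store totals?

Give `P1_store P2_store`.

Answer: 2 3

Derivation:
Move 1: P2 pit1 -> P1=[4,5,4,4,4,3](0) P2=[2,0,6,6,3,5](0)
Move 2: P2 pit3 -> P1=[5,6,5,4,4,3](0) P2=[2,0,6,0,4,6](1)
Move 3: P2 pit0 -> P1=[5,6,5,4,4,3](0) P2=[0,1,7,0,4,6](1)
Move 4: P2 pit5 -> P1=[6,7,6,5,5,3](0) P2=[0,1,7,0,4,0](2)
Move 5: P1 pit4 -> P1=[6,7,6,5,0,4](1) P2=[1,2,8,0,4,0](2)
Move 6: P1 pit0 -> P1=[0,8,7,6,1,5](2) P2=[1,2,8,0,4,0](2)
Move 7: P2 pit4 -> P1=[1,9,7,6,1,5](2) P2=[1,2,8,0,0,1](3)
Move 8: P1 pit0 -> P1=[0,10,7,6,1,5](2) P2=[1,2,8,0,0,1](3)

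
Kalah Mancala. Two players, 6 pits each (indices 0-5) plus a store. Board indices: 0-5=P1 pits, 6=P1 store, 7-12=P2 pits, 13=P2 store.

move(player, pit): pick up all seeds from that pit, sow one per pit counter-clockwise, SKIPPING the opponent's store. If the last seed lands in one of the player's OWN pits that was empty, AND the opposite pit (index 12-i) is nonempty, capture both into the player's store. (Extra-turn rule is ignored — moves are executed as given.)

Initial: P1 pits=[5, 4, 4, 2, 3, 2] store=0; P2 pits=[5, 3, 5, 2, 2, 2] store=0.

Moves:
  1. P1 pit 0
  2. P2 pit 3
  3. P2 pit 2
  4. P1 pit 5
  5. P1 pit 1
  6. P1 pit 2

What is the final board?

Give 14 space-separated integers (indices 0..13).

Answer: 1 0 0 5 6 2 3 7 5 0 1 4 4 1

Derivation:
Move 1: P1 pit0 -> P1=[0,5,5,3,4,3](0) P2=[5,3,5,2,2,2](0)
Move 2: P2 pit3 -> P1=[0,5,5,3,4,3](0) P2=[5,3,5,0,3,3](0)
Move 3: P2 pit2 -> P1=[1,5,5,3,4,3](0) P2=[5,3,0,1,4,4](1)
Move 4: P1 pit5 -> P1=[1,5,5,3,4,0](1) P2=[6,4,0,1,4,4](1)
Move 5: P1 pit1 -> P1=[1,0,6,4,5,1](2) P2=[6,4,0,1,4,4](1)
Move 6: P1 pit2 -> P1=[1,0,0,5,6,2](3) P2=[7,5,0,1,4,4](1)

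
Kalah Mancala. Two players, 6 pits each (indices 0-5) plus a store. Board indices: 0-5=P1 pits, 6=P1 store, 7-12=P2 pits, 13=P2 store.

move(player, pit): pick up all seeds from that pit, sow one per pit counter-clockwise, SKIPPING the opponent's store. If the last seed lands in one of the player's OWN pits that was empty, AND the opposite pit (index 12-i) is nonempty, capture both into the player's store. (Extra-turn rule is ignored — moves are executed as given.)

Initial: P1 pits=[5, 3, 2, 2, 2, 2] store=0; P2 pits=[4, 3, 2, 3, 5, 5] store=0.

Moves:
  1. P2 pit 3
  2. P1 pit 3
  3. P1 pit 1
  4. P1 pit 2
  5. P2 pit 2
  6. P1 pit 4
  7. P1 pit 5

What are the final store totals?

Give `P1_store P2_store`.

Answer: 2 1

Derivation:
Move 1: P2 pit3 -> P1=[5,3,2,2,2,2](0) P2=[4,3,2,0,6,6](1)
Move 2: P1 pit3 -> P1=[5,3,2,0,3,3](0) P2=[4,3,2,0,6,6](1)
Move 3: P1 pit1 -> P1=[5,0,3,1,4,3](0) P2=[4,3,2,0,6,6](1)
Move 4: P1 pit2 -> P1=[5,0,0,2,5,4](0) P2=[4,3,2,0,6,6](1)
Move 5: P2 pit2 -> P1=[5,0,0,2,5,4](0) P2=[4,3,0,1,7,6](1)
Move 6: P1 pit4 -> P1=[5,0,0,2,0,5](1) P2=[5,4,1,1,7,6](1)
Move 7: P1 pit5 -> P1=[5,0,0,2,0,0](2) P2=[6,5,2,2,7,6](1)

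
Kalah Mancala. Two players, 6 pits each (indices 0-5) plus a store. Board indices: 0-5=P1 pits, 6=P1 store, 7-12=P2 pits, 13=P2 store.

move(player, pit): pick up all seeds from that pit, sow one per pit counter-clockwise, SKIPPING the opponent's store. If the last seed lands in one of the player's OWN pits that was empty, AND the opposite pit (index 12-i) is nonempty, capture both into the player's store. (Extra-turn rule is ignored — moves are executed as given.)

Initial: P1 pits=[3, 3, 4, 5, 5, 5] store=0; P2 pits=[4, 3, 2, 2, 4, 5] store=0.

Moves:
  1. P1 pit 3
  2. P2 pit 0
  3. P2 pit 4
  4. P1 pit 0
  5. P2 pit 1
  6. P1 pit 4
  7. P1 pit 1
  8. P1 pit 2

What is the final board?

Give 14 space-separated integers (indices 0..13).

Move 1: P1 pit3 -> P1=[3,3,4,0,6,6](1) P2=[5,4,2,2,4,5](0)
Move 2: P2 pit0 -> P1=[3,3,4,0,6,6](1) P2=[0,5,3,3,5,6](0)
Move 3: P2 pit4 -> P1=[4,4,5,0,6,6](1) P2=[0,5,3,3,0,7](1)
Move 4: P1 pit0 -> P1=[0,5,6,1,7,6](1) P2=[0,5,3,3,0,7](1)
Move 5: P2 pit1 -> P1=[0,5,6,1,7,6](1) P2=[0,0,4,4,1,8](2)
Move 6: P1 pit4 -> P1=[0,5,6,1,0,7](2) P2=[1,1,5,5,2,8](2)
Move 7: P1 pit1 -> P1=[0,0,7,2,1,8](3) P2=[1,1,5,5,2,8](2)
Move 8: P1 pit2 -> P1=[0,0,0,3,2,9](4) P2=[2,2,6,5,2,8](2)

Answer: 0 0 0 3 2 9 4 2 2 6 5 2 8 2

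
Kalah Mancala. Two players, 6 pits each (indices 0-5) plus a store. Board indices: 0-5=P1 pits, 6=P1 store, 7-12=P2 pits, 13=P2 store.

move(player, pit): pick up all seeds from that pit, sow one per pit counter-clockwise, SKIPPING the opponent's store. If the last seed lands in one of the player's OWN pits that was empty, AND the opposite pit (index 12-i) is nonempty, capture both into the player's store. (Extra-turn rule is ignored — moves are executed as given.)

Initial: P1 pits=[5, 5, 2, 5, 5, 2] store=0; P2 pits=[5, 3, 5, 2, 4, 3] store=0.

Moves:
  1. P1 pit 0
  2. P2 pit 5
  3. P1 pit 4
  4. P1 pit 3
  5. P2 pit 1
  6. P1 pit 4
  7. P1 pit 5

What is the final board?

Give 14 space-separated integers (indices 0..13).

Answer: 1 7 3 0 0 0 3 8 1 9 5 6 1 2

Derivation:
Move 1: P1 pit0 -> P1=[0,6,3,6,6,3](0) P2=[5,3,5,2,4,3](0)
Move 2: P2 pit5 -> P1=[1,7,3,6,6,3](0) P2=[5,3,5,2,4,0](1)
Move 3: P1 pit4 -> P1=[1,7,3,6,0,4](1) P2=[6,4,6,3,4,0](1)
Move 4: P1 pit3 -> P1=[1,7,3,0,1,5](2) P2=[7,5,7,3,4,0](1)
Move 5: P2 pit1 -> P1=[1,7,3,0,1,5](2) P2=[7,0,8,4,5,1](2)
Move 6: P1 pit4 -> P1=[1,7,3,0,0,6](2) P2=[7,0,8,4,5,1](2)
Move 7: P1 pit5 -> P1=[1,7,3,0,0,0](3) P2=[8,1,9,5,6,1](2)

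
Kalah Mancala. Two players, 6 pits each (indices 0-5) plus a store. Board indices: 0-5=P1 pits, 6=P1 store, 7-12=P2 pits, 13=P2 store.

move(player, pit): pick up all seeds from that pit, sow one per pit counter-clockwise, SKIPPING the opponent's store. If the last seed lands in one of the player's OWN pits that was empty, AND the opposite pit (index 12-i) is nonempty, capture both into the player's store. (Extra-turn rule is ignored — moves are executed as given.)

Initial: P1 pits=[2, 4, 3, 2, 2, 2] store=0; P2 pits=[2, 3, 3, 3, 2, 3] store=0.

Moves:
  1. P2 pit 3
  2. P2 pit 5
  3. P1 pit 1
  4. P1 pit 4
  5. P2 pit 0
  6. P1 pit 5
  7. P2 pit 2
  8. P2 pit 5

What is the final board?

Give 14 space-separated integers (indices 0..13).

Answer: 4 0 0 3 0 0 3 1 5 0 1 4 0 10

Derivation:
Move 1: P2 pit3 -> P1=[2,4,3,2,2,2](0) P2=[2,3,3,0,3,4](1)
Move 2: P2 pit5 -> P1=[3,5,4,2,2,2](0) P2=[2,3,3,0,3,0](2)
Move 3: P1 pit1 -> P1=[3,0,5,3,3,3](1) P2=[2,3,3,0,3,0](2)
Move 4: P1 pit4 -> P1=[3,0,5,3,0,4](2) P2=[3,3,3,0,3,0](2)
Move 5: P2 pit0 -> P1=[3,0,0,3,0,4](2) P2=[0,4,4,0,3,0](8)
Move 6: P1 pit5 -> P1=[3,0,0,3,0,0](3) P2=[1,5,5,0,3,0](8)
Move 7: P2 pit2 -> P1=[4,0,0,3,0,0](3) P2=[1,5,0,1,4,1](9)
Move 8: P2 pit5 -> P1=[4,0,0,3,0,0](3) P2=[1,5,0,1,4,0](10)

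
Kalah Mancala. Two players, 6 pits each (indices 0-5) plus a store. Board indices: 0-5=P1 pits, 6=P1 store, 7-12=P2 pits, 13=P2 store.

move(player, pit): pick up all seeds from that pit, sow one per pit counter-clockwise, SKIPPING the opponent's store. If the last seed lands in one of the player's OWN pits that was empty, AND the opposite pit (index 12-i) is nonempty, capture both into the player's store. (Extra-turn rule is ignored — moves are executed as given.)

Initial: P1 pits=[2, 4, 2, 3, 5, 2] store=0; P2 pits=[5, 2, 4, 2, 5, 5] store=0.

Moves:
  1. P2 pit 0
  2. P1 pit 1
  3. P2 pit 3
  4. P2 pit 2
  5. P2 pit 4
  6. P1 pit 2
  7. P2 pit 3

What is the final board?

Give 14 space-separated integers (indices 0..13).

Move 1: P2 pit0 -> P1=[2,4,2,3,5,2](0) P2=[0,3,5,3,6,6](0)
Move 2: P1 pit1 -> P1=[2,0,3,4,6,3](0) P2=[0,3,5,3,6,6](0)
Move 3: P2 pit3 -> P1=[2,0,3,4,6,3](0) P2=[0,3,5,0,7,7](1)
Move 4: P2 pit2 -> P1=[3,0,3,4,6,3](0) P2=[0,3,0,1,8,8](2)
Move 5: P2 pit4 -> P1=[4,1,4,5,7,4](0) P2=[0,3,0,1,0,9](3)
Move 6: P1 pit2 -> P1=[4,1,0,6,8,5](1) P2=[0,3,0,1,0,9](3)
Move 7: P2 pit3 -> P1=[4,0,0,6,8,5](1) P2=[0,3,0,0,0,9](5)

Answer: 4 0 0 6 8 5 1 0 3 0 0 0 9 5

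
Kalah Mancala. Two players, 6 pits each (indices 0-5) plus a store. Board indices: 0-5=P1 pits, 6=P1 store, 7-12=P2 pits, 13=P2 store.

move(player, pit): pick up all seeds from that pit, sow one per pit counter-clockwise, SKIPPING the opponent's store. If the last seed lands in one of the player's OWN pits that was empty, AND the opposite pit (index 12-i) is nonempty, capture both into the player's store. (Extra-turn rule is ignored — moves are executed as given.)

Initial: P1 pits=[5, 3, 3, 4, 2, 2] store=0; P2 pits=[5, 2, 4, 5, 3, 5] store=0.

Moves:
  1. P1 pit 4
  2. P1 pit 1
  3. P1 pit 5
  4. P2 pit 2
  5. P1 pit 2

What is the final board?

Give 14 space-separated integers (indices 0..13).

Answer: 5 0 0 6 1 1 6 6 1 0 6 4 6 1

Derivation:
Move 1: P1 pit4 -> P1=[5,3,3,4,0,3](1) P2=[5,2,4,5,3,5](0)
Move 2: P1 pit1 -> P1=[5,0,4,5,0,3](4) P2=[5,0,4,5,3,5](0)
Move 3: P1 pit5 -> P1=[5,0,4,5,0,0](5) P2=[6,1,4,5,3,5](0)
Move 4: P2 pit2 -> P1=[5,0,4,5,0,0](5) P2=[6,1,0,6,4,6](1)
Move 5: P1 pit2 -> P1=[5,0,0,6,1,1](6) P2=[6,1,0,6,4,6](1)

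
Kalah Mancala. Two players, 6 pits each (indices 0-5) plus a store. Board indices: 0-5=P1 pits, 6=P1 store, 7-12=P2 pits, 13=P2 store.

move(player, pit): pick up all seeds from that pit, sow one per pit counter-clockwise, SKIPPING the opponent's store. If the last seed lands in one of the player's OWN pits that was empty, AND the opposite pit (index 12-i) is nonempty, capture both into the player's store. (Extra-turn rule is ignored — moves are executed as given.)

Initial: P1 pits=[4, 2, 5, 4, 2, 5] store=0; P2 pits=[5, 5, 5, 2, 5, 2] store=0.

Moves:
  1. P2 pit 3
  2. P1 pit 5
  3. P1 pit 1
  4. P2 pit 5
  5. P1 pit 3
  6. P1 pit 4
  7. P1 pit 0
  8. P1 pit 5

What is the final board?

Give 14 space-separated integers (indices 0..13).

Answer: 0 2 7 1 1 0 4 9 8 6 1 6 0 1

Derivation:
Move 1: P2 pit3 -> P1=[4,2,5,4,2,5](0) P2=[5,5,5,0,6,3](0)
Move 2: P1 pit5 -> P1=[4,2,5,4,2,0](1) P2=[6,6,6,1,6,3](0)
Move 3: P1 pit1 -> P1=[4,0,6,5,2,0](1) P2=[6,6,6,1,6,3](0)
Move 4: P2 pit5 -> P1=[5,1,6,5,2,0](1) P2=[6,6,6,1,6,0](1)
Move 5: P1 pit3 -> P1=[5,1,6,0,3,1](2) P2=[7,7,6,1,6,0](1)
Move 6: P1 pit4 -> P1=[5,1,6,0,0,2](3) P2=[8,7,6,1,6,0](1)
Move 7: P1 pit0 -> P1=[0,2,7,1,1,3](3) P2=[8,7,6,1,6,0](1)
Move 8: P1 pit5 -> P1=[0,2,7,1,1,0](4) P2=[9,8,6,1,6,0](1)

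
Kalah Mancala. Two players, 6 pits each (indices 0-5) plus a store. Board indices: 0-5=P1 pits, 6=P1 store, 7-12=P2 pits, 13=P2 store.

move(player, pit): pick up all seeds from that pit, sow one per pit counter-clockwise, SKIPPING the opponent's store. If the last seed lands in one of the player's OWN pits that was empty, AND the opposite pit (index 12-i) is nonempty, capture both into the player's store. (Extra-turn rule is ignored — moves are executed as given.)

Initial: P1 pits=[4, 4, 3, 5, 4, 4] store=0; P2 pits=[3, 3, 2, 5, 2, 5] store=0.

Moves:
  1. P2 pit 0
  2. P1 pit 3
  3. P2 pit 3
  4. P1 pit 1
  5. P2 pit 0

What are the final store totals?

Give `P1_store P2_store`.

Move 1: P2 pit0 -> P1=[4,4,3,5,4,4](0) P2=[0,4,3,6,2,5](0)
Move 2: P1 pit3 -> P1=[4,4,3,0,5,5](1) P2=[1,5,3,6,2,5](0)
Move 3: P2 pit3 -> P1=[5,5,4,0,5,5](1) P2=[1,5,3,0,3,6](1)
Move 4: P1 pit1 -> P1=[5,0,5,1,6,6](2) P2=[1,5,3,0,3,6](1)
Move 5: P2 pit0 -> P1=[5,0,5,1,6,6](2) P2=[0,6,3,0,3,6](1)

Answer: 2 1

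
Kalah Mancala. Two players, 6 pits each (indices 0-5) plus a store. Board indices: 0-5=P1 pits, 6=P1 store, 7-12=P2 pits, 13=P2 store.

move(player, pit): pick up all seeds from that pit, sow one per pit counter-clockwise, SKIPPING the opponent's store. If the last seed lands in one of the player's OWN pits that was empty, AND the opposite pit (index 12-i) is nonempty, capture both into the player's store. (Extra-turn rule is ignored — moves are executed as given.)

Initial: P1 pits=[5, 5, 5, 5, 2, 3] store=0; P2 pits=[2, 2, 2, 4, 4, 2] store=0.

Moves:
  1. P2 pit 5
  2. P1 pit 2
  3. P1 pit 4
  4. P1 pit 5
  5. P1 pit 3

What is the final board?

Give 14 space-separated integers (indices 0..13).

Answer: 6 5 0 0 1 1 4 6 4 4 5 4 0 1

Derivation:
Move 1: P2 pit5 -> P1=[6,5,5,5,2,3](0) P2=[2,2,2,4,4,0](1)
Move 2: P1 pit2 -> P1=[6,5,0,6,3,4](1) P2=[3,2,2,4,4,0](1)
Move 3: P1 pit4 -> P1=[6,5,0,6,0,5](2) P2=[4,2,2,4,4,0](1)
Move 4: P1 pit5 -> P1=[6,5,0,6,0,0](3) P2=[5,3,3,5,4,0](1)
Move 5: P1 pit3 -> P1=[6,5,0,0,1,1](4) P2=[6,4,4,5,4,0](1)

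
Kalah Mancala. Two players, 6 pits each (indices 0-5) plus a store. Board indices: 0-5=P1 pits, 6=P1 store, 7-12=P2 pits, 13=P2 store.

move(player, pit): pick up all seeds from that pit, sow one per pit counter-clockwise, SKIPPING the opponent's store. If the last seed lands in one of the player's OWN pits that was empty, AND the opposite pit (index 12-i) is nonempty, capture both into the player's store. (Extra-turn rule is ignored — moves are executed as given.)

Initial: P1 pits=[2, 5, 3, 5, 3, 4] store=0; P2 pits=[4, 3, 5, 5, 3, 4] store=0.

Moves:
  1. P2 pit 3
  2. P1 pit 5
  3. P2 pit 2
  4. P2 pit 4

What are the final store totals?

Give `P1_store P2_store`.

Answer: 1 3

Derivation:
Move 1: P2 pit3 -> P1=[3,6,3,5,3,4](0) P2=[4,3,5,0,4,5](1)
Move 2: P1 pit5 -> P1=[3,6,3,5,3,0](1) P2=[5,4,6,0,4,5](1)
Move 3: P2 pit2 -> P1=[4,7,3,5,3,0](1) P2=[5,4,0,1,5,6](2)
Move 4: P2 pit4 -> P1=[5,8,4,5,3,0](1) P2=[5,4,0,1,0,7](3)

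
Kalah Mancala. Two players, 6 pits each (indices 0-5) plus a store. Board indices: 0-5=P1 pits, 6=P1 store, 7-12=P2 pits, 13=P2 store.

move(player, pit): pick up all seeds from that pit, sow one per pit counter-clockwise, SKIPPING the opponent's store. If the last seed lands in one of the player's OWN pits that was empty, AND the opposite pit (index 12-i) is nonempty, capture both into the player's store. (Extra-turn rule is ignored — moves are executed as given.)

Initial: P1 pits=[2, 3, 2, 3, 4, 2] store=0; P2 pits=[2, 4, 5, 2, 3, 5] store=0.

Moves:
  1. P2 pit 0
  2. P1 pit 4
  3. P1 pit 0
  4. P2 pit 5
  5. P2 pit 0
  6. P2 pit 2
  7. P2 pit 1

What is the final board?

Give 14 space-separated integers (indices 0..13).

Answer: 3 7 4 4 0 3 1 0 0 1 4 5 2 3

Derivation:
Move 1: P2 pit0 -> P1=[2,3,2,3,4,2](0) P2=[0,5,6,2,3,5](0)
Move 2: P1 pit4 -> P1=[2,3,2,3,0,3](1) P2=[1,6,6,2,3,5](0)
Move 3: P1 pit0 -> P1=[0,4,3,3,0,3](1) P2=[1,6,6,2,3,5](0)
Move 4: P2 pit5 -> P1=[1,5,4,4,0,3](1) P2=[1,6,6,2,3,0](1)
Move 5: P2 pit0 -> P1=[1,5,4,4,0,3](1) P2=[0,7,6,2,3,0](1)
Move 6: P2 pit2 -> P1=[2,6,4,4,0,3](1) P2=[0,7,0,3,4,1](2)
Move 7: P2 pit1 -> P1=[3,7,4,4,0,3](1) P2=[0,0,1,4,5,2](3)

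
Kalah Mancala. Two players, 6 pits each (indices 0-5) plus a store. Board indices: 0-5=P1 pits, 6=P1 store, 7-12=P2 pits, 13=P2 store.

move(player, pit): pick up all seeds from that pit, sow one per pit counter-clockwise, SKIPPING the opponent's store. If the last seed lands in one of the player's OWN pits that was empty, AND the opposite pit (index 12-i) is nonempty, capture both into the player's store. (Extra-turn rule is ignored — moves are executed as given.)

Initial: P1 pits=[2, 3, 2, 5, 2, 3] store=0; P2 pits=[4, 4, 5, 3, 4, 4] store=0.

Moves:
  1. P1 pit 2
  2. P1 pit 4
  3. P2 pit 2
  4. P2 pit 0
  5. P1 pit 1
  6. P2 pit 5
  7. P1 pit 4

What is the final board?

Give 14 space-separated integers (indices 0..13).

Move 1: P1 pit2 -> P1=[2,3,0,6,3,3](0) P2=[4,4,5,3,4,4](0)
Move 2: P1 pit4 -> P1=[2,3,0,6,0,4](1) P2=[5,4,5,3,4,4](0)
Move 3: P2 pit2 -> P1=[3,3,0,6,0,4](1) P2=[5,4,0,4,5,5](1)
Move 4: P2 pit0 -> P1=[3,3,0,6,0,4](1) P2=[0,5,1,5,6,6](1)
Move 5: P1 pit1 -> P1=[3,0,1,7,0,4](7) P2=[0,0,1,5,6,6](1)
Move 6: P2 pit5 -> P1=[4,1,2,8,1,4](7) P2=[0,0,1,5,6,0](2)
Move 7: P1 pit4 -> P1=[4,1,2,8,0,5](7) P2=[0,0,1,5,6,0](2)

Answer: 4 1 2 8 0 5 7 0 0 1 5 6 0 2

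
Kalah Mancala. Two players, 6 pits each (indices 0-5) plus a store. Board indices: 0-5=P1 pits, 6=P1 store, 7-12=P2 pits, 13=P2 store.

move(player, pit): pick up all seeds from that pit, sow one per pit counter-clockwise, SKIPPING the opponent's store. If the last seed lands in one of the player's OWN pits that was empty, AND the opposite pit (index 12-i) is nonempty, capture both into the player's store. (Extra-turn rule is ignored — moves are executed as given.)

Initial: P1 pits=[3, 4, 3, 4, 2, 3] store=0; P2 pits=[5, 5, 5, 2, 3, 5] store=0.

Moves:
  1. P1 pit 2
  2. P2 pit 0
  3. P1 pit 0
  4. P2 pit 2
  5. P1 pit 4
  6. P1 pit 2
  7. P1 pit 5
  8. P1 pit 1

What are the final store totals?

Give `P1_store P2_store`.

Move 1: P1 pit2 -> P1=[3,4,0,5,3,4](0) P2=[5,5,5,2,3,5](0)
Move 2: P2 pit0 -> P1=[3,4,0,5,3,4](0) P2=[0,6,6,3,4,6](0)
Move 3: P1 pit0 -> P1=[0,5,1,6,3,4](0) P2=[0,6,6,3,4,6](0)
Move 4: P2 pit2 -> P1=[1,6,1,6,3,4](0) P2=[0,6,0,4,5,7](1)
Move 5: P1 pit4 -> P1=[1,6,1,6,0,5](1) P2=[1,6,0,4,5,7](1)
Move 6: P1 pit2 -> P1=[1,6,0,7,0,5](1) P2=[1,6,0,4,5,7](1)
Move 7: P1 pit5 -> P1=[1,6,0,7,0,0](2) P2=[2,7,1,5,5,7](1)
Move 8: P1 pit1 -> P1=[1,0,1,8,1,1](3) P2=[3,7,1,5,5,7](1)

Answer: 3 1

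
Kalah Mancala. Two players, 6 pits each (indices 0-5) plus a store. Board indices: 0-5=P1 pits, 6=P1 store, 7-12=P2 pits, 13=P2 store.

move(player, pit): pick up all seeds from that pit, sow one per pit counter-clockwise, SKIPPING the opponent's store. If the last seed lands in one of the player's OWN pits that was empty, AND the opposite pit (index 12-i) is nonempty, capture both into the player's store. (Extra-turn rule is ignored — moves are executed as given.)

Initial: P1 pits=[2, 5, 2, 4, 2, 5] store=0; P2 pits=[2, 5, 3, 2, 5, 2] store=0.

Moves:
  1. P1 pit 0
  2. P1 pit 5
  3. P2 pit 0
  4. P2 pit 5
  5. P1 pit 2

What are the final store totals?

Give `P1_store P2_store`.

Answer: 1 1

Derivation:
Move 1: P1 pit0 -> P1=[0,6,3,4,2,5](0) P2=[2,5,3,2,5,2](0)
Move 2: P1 pit5 -> P1=[0,6,3,4,2,0](1) P2=[3,6,4,3,5,2](0)
Move 3: P2 pit0 -> P1=[0,6,3,4,2,0](1) P2=[0,7,5,4,5,2](0)
Move 4: P2 pit5 -> P1=[1,6,3,4,2,0](1) P2=[0,7,5,4,5,0](1)
Move 5: P1 pit2 -> P1=[1,6,0,5,3,1](1) P2=[0,7,5,4,5,0](1)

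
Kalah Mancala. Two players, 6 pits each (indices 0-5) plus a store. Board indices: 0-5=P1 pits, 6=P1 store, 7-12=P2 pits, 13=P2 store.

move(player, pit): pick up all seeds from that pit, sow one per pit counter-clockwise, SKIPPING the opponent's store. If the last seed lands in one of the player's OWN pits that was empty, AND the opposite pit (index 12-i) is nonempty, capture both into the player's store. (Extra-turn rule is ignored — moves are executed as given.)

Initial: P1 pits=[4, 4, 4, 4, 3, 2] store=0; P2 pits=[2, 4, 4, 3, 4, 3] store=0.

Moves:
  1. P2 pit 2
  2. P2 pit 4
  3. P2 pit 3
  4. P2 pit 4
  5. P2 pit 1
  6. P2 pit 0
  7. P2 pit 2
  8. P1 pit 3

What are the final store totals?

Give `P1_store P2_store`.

Move 1: P2 pit2 -> P1=[4,4,4,4,3,2](0) P2=[2,4,0,4,5,4](1)
Move 2: P2 pit4 -> P1=[5,5,5,4,3,2](0) P2=[2,4,0,4,0,5](2)
Move 3: P2 pit3 -> P1=[6,5,5,4,3,2](0) P2=[2,4,0,0,1,6](3)
Move 4: P2 pit4 -> P1=[6,5,5,4,3,2](0) P2=[2,4,0,0,0,7](3)
Move 5: P2 pit1 -> P1=[6,5,5,4,3,2](0) P2=[2,0,1,1,1,8](3)
Move 6: P2 pit0 -> P1=[6,5,5,4,3,2](0) P2=[0,1,2,1,1,8](3)
Move 7: P2 pit2 -> P1=[6,5,5,4,3,2](0) P2=[0,1,0,2,2,8](3)
Move 8: P1 pit3 -> P1=[6,5,5,0,4,3](1) P2=[1,1,0,2,2,8](3)

Answer: 1 3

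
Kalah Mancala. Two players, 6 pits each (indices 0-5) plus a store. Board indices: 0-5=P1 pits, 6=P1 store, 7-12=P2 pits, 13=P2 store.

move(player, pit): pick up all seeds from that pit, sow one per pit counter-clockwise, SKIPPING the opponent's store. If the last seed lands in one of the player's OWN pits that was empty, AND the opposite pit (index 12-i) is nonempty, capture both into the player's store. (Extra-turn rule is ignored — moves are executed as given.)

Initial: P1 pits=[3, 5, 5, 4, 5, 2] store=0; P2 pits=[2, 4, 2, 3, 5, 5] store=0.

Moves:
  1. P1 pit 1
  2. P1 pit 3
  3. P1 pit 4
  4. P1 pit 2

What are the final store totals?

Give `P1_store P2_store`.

Answer: 4 0

Derivation:
Move 1: P1 pit1 -> P1=[3,0,6,5,6,3](1) P2=[2,4,2,3,5,5](0)
Move 2: P1 pit3 -> P1=[3,0,6,0,7,4](2) P2=[3,5,2,3,5,5](0)
Move 3: P1 pit4 -> P1=[3,0,6,0,0,5](3) P2=[4,6,3,4,6,5](0)
Move 4: P1 pit2 -> P1=[3,0,0,1,1,6](4) P2=[5,7,3,4,6,5](0)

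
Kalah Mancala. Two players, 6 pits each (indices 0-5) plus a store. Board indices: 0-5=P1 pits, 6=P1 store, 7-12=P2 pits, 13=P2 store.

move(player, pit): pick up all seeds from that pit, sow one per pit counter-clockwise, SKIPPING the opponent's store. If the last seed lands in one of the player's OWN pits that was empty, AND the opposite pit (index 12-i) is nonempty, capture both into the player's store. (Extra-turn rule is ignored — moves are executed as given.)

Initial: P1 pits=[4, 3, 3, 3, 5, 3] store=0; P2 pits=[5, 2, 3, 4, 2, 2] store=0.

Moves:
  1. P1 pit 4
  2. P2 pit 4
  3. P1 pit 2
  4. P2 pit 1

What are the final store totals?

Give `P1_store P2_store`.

Move 1: P1 pit4 -> P1=[4,3,3,3,0,4](1) P2=[6,3,4,4,2,2](0)
Move 2: P2 pit4 -> P1=[4,3,3,3,0,4](1) P2=[6,3,4,4,0,3](1)
Move 3: P1 pit2 -> P1=[4,3,0,4,1,5](1) P2=[6,3,4,4,0,3](1)
Move 4: P2 pit1 -> P1=[4,0,0,4,1,5](1) P2=[6,0,5,5,0,3](5)

Answer: 1 5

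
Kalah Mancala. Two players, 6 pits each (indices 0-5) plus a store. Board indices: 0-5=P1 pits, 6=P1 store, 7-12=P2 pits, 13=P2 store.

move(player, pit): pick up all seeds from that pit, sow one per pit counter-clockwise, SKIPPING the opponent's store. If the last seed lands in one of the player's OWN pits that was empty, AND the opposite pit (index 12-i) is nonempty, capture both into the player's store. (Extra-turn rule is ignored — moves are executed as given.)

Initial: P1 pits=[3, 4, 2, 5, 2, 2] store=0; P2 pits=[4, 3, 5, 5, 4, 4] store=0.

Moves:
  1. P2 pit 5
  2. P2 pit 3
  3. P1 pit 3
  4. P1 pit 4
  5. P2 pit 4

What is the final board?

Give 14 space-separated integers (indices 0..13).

Move 1: P2 pit5 -> P1=[4,5,3,5,2,2](0) P2=[4,3,5,5,4,0](1)
Move 2: P2 pit3 -> P1=[5,6,3,5,2,2](0) P2=[4,3,5,0,5,1](2)
Move 3: P1 pit3 -> P1=[5,6,3,0,3,3](1) P2=[5,4,5,0,5,1](2)
Move 4: P1 pit4 -> P1=[5,6,3,0,0,4](2) P2=[6,4,5,0,5,1](2)
Move 5: P2 pit4 -> P1=[6,7,4,0,0,4](2) P2=[6,4,5,0,0,2](3)

Answer: 6 7 4 0 0 4 2 6 4 5 0 0 2 3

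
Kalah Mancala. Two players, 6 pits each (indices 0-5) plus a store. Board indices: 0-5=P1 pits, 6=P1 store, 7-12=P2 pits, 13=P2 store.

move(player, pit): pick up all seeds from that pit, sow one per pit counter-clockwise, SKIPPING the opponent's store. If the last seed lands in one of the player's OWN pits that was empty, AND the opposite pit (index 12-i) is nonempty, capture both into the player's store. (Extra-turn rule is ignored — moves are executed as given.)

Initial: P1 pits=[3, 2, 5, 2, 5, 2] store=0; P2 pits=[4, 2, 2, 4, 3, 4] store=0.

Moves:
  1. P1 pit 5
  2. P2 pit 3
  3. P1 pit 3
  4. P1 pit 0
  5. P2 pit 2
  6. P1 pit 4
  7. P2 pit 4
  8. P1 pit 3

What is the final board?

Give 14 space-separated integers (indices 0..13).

Answer: 1 4 7 0 1 2 8 1 3 1 2 0 6 2

Derivation:
Move 1: P1 pit5 -> P1=[3,2,5,2,5,0](1) P2=[5,2,2,4,3,4](0)
Move 2: P2 pit3 -> P1=[4,2,5,2,5,0](1) P2=[5,2,2,0,4,5](1)
Move 3: P1 pit3 -> P1=[4,2,5,0,6,0](7) P2=[0,2,2,0,4,5](1)
Move 4: P1 pit0 -> P1=[0,3,6,1,7,0](7) P2=[0,2,2,0,4,5](1)
Move 5: P2 pit2 -> P1=[0,3,6,1,7,0](7) P2=[0,2,0,1,5,5](1)
Move 6: P1 pit4 -> P1=[0,3,6,1,0,1](8) P2=[1,3,1,2,6,5](1)
Move 7: P2 pit4 -> P1=[1,4,7,2,0,1](8) P2=[1,3,1,2,0,6](2)
Move 8: P1 pit3 -> P1=[1,4,7,0,1,2](8) P2=[1,3,1,2,0,6](2)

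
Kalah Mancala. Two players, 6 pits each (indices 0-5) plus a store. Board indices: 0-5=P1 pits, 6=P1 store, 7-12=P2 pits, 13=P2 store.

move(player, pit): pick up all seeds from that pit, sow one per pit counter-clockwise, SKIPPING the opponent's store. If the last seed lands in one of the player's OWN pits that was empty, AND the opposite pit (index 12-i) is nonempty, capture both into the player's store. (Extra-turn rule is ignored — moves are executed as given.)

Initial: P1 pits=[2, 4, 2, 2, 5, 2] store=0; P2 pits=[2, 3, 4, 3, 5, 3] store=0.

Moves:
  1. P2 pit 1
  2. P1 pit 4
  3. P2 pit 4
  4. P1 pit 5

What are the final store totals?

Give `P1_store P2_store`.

Answer: 2 1

Derivation:
Move 1: P2 pit1 -> P1=[2,4,2,2,5,2](0) P2=[2,0,5,4,6,3](0)
Move 2: P1 pit4 -> P1=[2,4,2,2,0,3](1) P2=[3,1,6,4,6,3](0)
Move 3: P2 pit4 -> P1=[3,5,3,3,0,3](1) P2=[3,1,6,4,0,4](1)
Move 4: P1 pit5 -> P1=[3,5,3,3,0,0](2) P2=[4,2,6,4,0,4](1)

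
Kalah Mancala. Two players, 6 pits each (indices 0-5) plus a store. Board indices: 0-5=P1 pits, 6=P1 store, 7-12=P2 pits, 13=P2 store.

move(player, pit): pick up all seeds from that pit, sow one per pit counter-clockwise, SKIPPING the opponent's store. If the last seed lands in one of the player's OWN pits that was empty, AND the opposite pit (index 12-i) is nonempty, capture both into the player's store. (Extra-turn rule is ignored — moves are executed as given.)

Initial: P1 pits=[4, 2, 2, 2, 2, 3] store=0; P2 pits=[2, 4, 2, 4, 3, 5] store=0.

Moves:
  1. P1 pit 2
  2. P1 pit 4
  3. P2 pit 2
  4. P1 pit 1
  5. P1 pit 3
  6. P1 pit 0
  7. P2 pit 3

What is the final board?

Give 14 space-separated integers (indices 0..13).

Move 1: P1 pit2 -> P1=[4,2,0,3,3,3](0) P2=[2,4,2,4,3,5](0)
Move 2: P1 pit4 -> P1=[4,2,0,3,0,4](1) P2=[3,4,2,4,3,5](0)
Move 3: P2 pit2 -> P1=[4,2,0,3,0,4](1) P2=[3,4,0,5,4,5](0)
Move 4: P1 pit1 -> P1=[4,0,1,4,0,4](1) P2=[3,4,0,5,4,5](0)
Move 5: P1 pit3 -> P1=[4,0,1,0,1,5](2) P2=[4,4,0,5,4,5](0)
Move 6: P1 pit0 -> P1=[0,1,2,1,2,5](2) P2=[4,4,0,5,4,5](0)
Move 7: P2 pit3 -> P1=[1,2,2,1,2,5](2) P2=[4,4,0,0,5,6](1)

Answer: 1 2 2 1 2 5 2 4 4 0 0 5 6 1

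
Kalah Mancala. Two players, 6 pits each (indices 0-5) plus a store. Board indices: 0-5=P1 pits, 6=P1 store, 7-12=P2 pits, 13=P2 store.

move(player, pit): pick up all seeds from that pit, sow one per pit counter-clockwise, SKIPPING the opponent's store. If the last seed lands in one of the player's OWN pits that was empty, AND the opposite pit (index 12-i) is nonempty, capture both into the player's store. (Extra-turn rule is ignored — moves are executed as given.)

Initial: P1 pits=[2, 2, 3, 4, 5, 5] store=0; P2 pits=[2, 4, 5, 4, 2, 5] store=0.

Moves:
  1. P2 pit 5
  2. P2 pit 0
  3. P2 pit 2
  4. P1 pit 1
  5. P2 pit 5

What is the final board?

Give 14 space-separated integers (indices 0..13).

Move 1: P2 pit5 -> P1=[3,3,4,5,5,5](0) P2=[2,4,5,4,2,0](1)
Move 2: P2 pit0 -> P1=[3,3,4,5,5,5](0) P2=[0,5,6,4,2,0](1)
Move 3: P2 pit2 -> P1=[4,4,4,5,5,5](0) P2=[0,5,0,5,3,1](2)
Move 4: P1 pit1 -> P1=[4,0,5,6,6,6](0) P2=[0,5,0,5,3,1](2)
Move 5: P2 pit5 -> P1=[4,0,5,6,6,6](0) P2=[0,5,0,5,3,0](3)

Answer: 4 0 5 6 6 6 0 0 5 0 5 3 0 3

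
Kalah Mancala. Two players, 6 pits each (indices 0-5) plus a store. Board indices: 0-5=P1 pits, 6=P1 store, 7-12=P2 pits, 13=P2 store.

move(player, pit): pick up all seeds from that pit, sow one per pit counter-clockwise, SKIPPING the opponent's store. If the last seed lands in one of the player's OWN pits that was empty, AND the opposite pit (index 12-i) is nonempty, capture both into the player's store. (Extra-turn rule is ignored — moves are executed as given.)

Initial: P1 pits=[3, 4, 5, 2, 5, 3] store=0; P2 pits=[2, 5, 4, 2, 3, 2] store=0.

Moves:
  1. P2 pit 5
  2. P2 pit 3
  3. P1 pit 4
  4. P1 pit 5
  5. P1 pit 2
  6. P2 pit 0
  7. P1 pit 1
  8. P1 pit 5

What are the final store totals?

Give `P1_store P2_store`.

Answer: 4 6

Derivation:
Move 1: P2 pit5 -> P1=[4,4,5,2,5,3](0) P2=[2,5,4,2,3,0](1)
Move 2: P2 pit3 -> P1=[0,4,5,2,5,3](0) P2=[2,5,4,0,4,0](6)
Move 3: P1 pit4 -> P1=[0,4,5,2,0,4](1) P2=[3,6,5,0,4,0](6)
Move 4: P1 pit5 -> P1=[0,4,5,2,0,0](2) P2=[4,7,6,0,4,0](6)
Move 5: P1 pit2 -> P1=[0,4,0,3,1,1](3) P2=[5,7,6,0,4,0](6)
Move 6: P2 pit0 -> P1=[0,4,0,3,1,1](3) P2=[0,8,7,1,5,1](6)
Move 7: P1 pit1 -> P1=[0,0,1,4,2,2](3) P2=[0,8,7,1,5,1](6)
Move 8: P1 pit5 -> P1=[0,0,1,4,2,0](4) P2=[1,8,7,1,5,1](6)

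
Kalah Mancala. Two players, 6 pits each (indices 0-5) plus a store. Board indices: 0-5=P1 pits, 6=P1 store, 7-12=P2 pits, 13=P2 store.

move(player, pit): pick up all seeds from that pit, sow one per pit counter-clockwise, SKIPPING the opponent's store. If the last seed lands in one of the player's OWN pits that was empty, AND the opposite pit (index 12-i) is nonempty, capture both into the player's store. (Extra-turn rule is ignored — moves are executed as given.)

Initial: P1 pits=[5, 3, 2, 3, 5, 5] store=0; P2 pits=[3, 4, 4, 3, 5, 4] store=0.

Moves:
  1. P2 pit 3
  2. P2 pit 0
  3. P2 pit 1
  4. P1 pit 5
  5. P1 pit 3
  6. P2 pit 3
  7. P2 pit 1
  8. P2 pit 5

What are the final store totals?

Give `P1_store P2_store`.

Move 1: P2 pit3 -> P1=[5,3,2,3,5,5](0) P2=[3,4,4,0,6,5](1)
Move 2: P2 pit0 -> P1=[5,3,0,3,5,5](0) P2=[0,5,5,0,6,5](4)
Move 3: P2 pit1 -> P1=[5,3,0,3,5,5](0) P2=[0,0,6,1,7,6](5)
Move 4: P1 pit5 -> P1=[5,3,0,3,5,0](1) P2=[1,1,7,2,7,6](5)
Move 5: P1 pit3 -> P1=[5,3,0,0,6,1](2) P2=[1,1,7,2,7,6](5)
Move 6: P2 pit3 -> P1=[5,3,0,0,6,1](2) P2=[1,1,7,0,8,7](5)
Move 7: P2 pit1 -> P1=[5,3,0,0,6,1](2) P2=[1,0,8,0,8,7](5)
Move 8: P2 pit5 -> P1=[6,4,1,1,7,2](2) P2=[1,0,8,0,8,0](6)

Answer: 2 6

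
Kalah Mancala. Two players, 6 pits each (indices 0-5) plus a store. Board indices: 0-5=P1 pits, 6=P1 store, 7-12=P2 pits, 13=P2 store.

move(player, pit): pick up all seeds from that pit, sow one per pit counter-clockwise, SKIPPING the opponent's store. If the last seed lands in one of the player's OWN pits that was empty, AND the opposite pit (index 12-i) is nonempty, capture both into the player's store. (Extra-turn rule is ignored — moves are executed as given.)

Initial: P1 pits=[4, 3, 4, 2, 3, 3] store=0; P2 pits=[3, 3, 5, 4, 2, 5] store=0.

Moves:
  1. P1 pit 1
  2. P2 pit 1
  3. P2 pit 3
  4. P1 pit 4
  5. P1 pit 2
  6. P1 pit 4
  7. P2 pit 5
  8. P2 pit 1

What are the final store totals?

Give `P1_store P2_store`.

Move 1: P1 pit1 -> P1=[4,0,5,3,4,3](0) P2=[3,3,5,4,2,5](0)
Move 2: P2 pit1 -> P1=[4,0,5,3,4,3](0) P2=[3,0,6,5,3,5](0)
Move 3: P2 pit3 -> P1=[5,1,5,3,4,3](0) P2=[3,0,6,0,4,6](1)
Move 4: P1 pit4 -> P1=[5,1,5,3,0,4](1) P2=[4,1,6,0,4,6](1)
Move 5: P1 pit2 -> P1=[5,1,0,4,1,5](2) P2=[5,1,6,0,4,6](1)
Move 6: P1 pit4 -> P1=[5,1,0,4,0,6](2) P2=[5,1,6,0,4,6](1)
Move 7: P2 pit5 -> P1=[6,2,1,5,1,6](2) P2=[5,1,6,0,4,0](2)
Move 8: P2 pit1 -> P1=[6,2,1,5,1,6](2) P2=[5,0,7,0,4,0](2)

Answer: 2 2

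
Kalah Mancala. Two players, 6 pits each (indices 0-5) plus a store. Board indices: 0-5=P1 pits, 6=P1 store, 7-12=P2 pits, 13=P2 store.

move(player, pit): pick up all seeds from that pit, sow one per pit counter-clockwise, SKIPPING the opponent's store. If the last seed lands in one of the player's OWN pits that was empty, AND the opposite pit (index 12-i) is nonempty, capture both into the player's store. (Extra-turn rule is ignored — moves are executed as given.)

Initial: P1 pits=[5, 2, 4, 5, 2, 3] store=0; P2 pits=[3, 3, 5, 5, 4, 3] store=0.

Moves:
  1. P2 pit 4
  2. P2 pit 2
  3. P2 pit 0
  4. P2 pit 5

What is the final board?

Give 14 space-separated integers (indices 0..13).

Answer: 8 4 5 6 2 3 0 0 4 1 7 1 0 3

Derivation:
Move 1: P2 pit4 -> P1=[6,3,4,5,2,3](0) P2=[3,3,5,5,0,4](1)
Move 2: P2 pit2 -> P1=[7,3,4,5,2,3](0) P2=[3,3,0,6,1,5](2)
Move 3: P2 pit0 -> P1=[7,3,4,5,2,3](0) P2=[0,4,1,7,1,5](2)
Move 4: P2 pit5 -> P1=[8,4,5,6,2,3](0) P2=[0,4,1,7,1,0](3)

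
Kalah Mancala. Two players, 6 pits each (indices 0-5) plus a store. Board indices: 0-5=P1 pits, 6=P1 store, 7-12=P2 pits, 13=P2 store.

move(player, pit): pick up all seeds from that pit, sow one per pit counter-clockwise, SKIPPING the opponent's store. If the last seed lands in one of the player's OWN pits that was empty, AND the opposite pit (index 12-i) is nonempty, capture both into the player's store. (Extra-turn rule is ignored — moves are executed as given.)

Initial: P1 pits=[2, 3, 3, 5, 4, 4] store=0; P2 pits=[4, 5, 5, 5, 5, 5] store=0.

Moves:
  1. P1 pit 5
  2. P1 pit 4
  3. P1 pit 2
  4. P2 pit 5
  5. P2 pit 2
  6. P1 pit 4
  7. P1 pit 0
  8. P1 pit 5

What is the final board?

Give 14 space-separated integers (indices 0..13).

Move 1: P1 pit5 -> P1=[2,3,3,5,4,0](1) P2=[5,6,6,5,5,5](0)
Move 2: P1 pit4 -> P1=[2,3,3,5,0,1](2) P2=[6,7,6,5,5,5](0)
Move 3: P1 pit2 -> P1=[2,3,0,6,1,2](2) P2=[6,7,6,5,5,5](0)
Move 4: P2 pit5 -> P1=[3,4,1,7,1,2](2) P2=[6,7,6,5,5,0](1)
Move 5: P2 pit2 -> P1=[4,5,1,7,1,2](2) P2=[6,7,0,6,6,1](2)
Move 6: P1 pit4 -> P1=[4,5,1,7,0,3](2) P2=[6,7,0,6,6,1](2)
Move 7: P1 pit0 -> P1=[0,6,2,8,0,3](10) P2=[6,0,0,6,6,1](2)
Move 8: P1 pit5 -> P1=[0,6,2,8,0,0](11) P2=[7,1,0,6,6,1](2)

Answer: 0 6 2 8 0 0 11 7 1 0 6 6 1 2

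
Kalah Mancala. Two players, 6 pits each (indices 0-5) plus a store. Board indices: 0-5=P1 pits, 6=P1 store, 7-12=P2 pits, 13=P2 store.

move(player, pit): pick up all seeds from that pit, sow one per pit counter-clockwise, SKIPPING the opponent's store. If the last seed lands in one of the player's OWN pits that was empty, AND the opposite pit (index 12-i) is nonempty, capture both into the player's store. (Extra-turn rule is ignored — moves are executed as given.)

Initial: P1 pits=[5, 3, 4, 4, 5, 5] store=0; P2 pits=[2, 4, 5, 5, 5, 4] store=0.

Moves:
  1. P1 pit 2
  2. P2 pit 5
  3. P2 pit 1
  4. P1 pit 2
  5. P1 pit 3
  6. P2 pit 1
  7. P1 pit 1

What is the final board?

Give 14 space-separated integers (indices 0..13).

Answer: 0 0 1 1 8 8 2 3 0 8 6 6 0 8

Derivation:
Move 1: P1 pit2 -> P1=[5,3,0,5,6,6](1) P2=[2,4,5,5,5,4](0)
Move 2: P2 pit5 -> P1=[6,4,1,5,6,6](1) P2=[2,4,5,5,5,0](1)
Move 3: P2 pit1 -> P1=[0,4,1,5,6,6](1) P2=[2,0,6,6,6,0](8)
Move 4: P1 pit2 -> P1=[0,4,0,6,6,6](1) P2=[2,0,6,6,6,0](8)
Move 5: P1 pit3 -> P1=[0,4,0,0,7,7](2) P2=[3,1,7,6,6,0](8)
Move 6: P2 pit1 -> P1=[0,4,0,0,7,7](2) P2=[3,0,8,6,6,0](8)
Move 7: P1 pit1 -> P1=[0,0,1,1,8,8](2) P2=[3,0,8,6,6,0](8)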